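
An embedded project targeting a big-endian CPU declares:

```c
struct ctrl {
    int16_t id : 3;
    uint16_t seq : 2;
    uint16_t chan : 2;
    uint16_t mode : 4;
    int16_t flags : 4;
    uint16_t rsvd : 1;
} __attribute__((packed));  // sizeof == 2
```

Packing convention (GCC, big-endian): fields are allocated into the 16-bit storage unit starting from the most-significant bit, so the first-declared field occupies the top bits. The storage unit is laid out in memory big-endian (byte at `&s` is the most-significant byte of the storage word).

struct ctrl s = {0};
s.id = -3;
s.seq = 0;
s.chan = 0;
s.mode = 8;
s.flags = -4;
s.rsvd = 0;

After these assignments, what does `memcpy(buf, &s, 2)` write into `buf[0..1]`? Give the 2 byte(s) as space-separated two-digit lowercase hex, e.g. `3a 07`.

[13+:3] id=-3 & 0x7 = 0x5; word=0xa000
[11+:2] seq=0 & 0x3 = 0x0; word=0xa000
[9+:2] chan=0 & 0x3 = 0x0; word=0xa000
[5+:4] mode=8 & 0xf = 0x8; word=0xa100
[1+:4] flags=-4 & 0xf = 0xc; word=0xa118
[0+:1] rsvd=0 & 0x1 = 0x0; word=0xa118
word = 0xa118 → big-endian bytes:
  [0]=0xa1  [1]=0x18

a1 18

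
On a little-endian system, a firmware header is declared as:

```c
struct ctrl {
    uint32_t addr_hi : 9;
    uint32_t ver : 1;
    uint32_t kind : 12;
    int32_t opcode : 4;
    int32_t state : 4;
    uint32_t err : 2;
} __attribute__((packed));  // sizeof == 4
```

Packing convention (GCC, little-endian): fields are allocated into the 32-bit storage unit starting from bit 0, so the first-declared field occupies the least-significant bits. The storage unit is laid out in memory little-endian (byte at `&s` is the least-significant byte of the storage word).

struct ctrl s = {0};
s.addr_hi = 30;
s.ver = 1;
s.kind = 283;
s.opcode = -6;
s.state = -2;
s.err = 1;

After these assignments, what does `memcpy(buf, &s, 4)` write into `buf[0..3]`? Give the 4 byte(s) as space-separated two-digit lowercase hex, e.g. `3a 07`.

1e 6e 84 7a

addr_hi (9b) val=30 bits=0x1e at bit 0: 0x0000001e
ver (1b) val=1 bits=0x1 at bit 9: 0x0000021e
kind (12b) val=283 bits=0x11b at bit 10: 0x00046e1e
opcode (4b) val=-6 bits=0xa at bit 22: 0x02846e1e
state (4b) val=-2 bits=0xe at bit 26: 0x3a846e1e
err (2b) val=1 bits=0x1 at bit 30: 0x7a846e1e
word = 0x7a846e1e → little-endian bytes:
  [0]=0x1e  [1]=0x6e  [2]=0x84  [3]=0x7a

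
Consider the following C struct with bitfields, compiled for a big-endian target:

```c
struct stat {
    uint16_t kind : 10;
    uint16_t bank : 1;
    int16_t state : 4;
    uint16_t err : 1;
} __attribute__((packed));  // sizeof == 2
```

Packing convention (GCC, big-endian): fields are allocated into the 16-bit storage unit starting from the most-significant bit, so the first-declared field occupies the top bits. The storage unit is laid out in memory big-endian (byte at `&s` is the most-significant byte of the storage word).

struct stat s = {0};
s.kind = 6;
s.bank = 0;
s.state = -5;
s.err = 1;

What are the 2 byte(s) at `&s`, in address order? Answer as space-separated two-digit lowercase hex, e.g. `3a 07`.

kind:10 = 6 → 0x6 << 6 → word 0x0180
bank:1 = 0 → 0x0 << 5 → word 0x0180
state:4 = -5 → 0xb << 1 → word 0x0196
err:1 = 1 → 0x1 << 0 → word 0x0197
word = 0x0197 → big-endian bytes:
  [0]=0x01  [1]=0x97

01 97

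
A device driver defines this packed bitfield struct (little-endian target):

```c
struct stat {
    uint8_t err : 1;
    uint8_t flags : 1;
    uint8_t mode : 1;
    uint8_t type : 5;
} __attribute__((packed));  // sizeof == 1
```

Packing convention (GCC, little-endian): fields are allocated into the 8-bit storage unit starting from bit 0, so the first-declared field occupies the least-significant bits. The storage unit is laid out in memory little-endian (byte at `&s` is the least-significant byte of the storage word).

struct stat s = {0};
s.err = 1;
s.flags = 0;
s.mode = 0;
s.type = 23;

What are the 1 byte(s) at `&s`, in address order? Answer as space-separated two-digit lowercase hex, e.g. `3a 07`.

b9

[0+:1] err=1 & 0x1 = 0x1; word=0x01
[1+:1] flags=0 & 0x1 = 0x0; word=0x01
[2+:1] mode=0 & 0x1 = 0x0; word=0x01
[3+:5] type=23 & 0x1f = 0x17; word=0xb9
word = 0xb9 → little-endian bytes:
  [0]=0xb9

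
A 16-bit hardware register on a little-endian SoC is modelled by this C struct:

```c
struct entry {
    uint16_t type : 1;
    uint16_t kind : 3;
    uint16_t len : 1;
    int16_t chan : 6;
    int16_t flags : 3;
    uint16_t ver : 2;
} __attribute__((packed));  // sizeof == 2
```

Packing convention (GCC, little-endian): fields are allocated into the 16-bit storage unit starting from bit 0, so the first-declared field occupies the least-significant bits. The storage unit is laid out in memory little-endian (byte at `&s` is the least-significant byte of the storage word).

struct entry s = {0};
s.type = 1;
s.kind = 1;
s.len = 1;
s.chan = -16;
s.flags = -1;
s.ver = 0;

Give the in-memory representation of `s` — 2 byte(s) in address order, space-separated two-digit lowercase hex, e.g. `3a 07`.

[0+:1] type=1 & 0x1 = 0x1; word=0x0001
[1+:3] kind=1 & 0x7 = 0x1; word=0x0003
[4+:1] len=1 & 0x1 = 0x1; word=0x0013
[5+:6] chan=-16 & 0x3f = 0x30; word=0x0613
[11+:3] flags=-1 & 0x7 = 0x7; word=0x3e13
[14+:2] ver=0 & 0x3 = 0x0; word=0x3e13
word = 0x3e13 → little-endian bytes:
  [0]=0x13  [1]=0x3e

13 3e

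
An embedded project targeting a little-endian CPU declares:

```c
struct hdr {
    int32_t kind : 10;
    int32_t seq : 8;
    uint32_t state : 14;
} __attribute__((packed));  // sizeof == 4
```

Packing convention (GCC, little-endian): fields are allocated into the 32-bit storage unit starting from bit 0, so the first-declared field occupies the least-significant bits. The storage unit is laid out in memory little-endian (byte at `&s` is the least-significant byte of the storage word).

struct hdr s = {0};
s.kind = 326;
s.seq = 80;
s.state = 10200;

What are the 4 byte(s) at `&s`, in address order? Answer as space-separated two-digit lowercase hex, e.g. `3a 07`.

46 41 61 9f

kind:10 = 326 → 0x146 << 0 → word 0x00000146
seq:8 = 80 → 0x50 << 10 → word 0x00014146
state:14 = 10200 → 0x27d8 << 18 → word 0x9f614146
word = 0x9f614146 → little-endian bytes:
  [0]=0x46  [1]=0x41  [2]=0x61  [3]=0x9f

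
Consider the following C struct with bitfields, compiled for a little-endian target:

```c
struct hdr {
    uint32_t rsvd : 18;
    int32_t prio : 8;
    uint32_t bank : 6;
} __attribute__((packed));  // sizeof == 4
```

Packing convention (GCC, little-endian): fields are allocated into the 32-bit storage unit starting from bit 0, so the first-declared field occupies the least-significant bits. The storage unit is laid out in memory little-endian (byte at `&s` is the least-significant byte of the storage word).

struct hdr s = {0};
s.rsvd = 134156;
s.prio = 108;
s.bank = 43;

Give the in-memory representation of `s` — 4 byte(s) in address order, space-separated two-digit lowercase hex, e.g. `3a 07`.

rsvd:18 = 134156 → 0x20c0c << 0 → word 0x00020c0c
prio:8 = 108 → 0x6c << 18 → word 0x01b20c0c
bank:6 = 43 → 0x2b << 26 → word 0xadb20c0c
word = 0xadb20c0c → little-endian bytes:
  [0]=0x0c  [1]=0x0c  [2]=0xb2  [3]=0xad

0c 0c b2 ad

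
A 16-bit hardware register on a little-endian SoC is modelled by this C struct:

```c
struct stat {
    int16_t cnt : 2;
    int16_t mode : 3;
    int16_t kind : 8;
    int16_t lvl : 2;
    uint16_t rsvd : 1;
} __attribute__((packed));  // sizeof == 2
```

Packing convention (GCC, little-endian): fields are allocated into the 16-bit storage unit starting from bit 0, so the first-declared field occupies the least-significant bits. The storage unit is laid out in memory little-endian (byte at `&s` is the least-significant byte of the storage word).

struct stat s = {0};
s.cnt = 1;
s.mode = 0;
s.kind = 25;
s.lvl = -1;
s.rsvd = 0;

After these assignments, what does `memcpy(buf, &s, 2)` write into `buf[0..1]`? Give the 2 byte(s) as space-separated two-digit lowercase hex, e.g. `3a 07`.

[0+:2] cnt=1 & 0x3 = 0x1; word=0x0001
[2+:3] mode=0 & 0x7 = 0x0; word=0x0001
[5+:8] kind=25 & 0xff = 0x19; word=0x0321
[13+:2] lvl=-1 & 0x3 = 0x3; word=0x6321
[15+:1] rsvd=0 & 0x1 = 0x0; word=0x6321
word = 0x6321 → little-endian bytes:
  [0]=0x21  [1]=0x63

21 63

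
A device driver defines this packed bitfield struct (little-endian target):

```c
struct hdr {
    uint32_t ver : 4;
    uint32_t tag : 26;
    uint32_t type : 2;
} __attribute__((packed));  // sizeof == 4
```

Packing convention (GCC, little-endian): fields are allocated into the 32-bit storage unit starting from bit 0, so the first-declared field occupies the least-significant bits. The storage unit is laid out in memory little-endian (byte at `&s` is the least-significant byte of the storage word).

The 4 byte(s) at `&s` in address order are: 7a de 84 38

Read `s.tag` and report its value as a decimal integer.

59264487

[0]=0x7a [1]=0xde [2]=0x84 [3]=0x38 (little-endian) → word 0x3884de7a
ver [0+:4] = (word>>0) & 0xf = 10
tag [4+:26] = (word>>4) & 0x3ffffff = 59264487  ←
type [30+:2] = (word>>30) & 0x3 = 0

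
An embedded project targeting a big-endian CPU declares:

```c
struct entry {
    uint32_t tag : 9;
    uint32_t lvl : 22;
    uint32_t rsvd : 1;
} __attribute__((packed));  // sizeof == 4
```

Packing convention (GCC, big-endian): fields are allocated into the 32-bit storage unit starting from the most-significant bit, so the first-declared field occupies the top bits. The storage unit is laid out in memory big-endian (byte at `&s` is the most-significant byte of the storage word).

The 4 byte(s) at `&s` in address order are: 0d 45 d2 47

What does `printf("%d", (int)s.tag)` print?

[0]=0x0d [1]=0x45 [2]=0xd2 [3]=0x47 (big-endian) → word 0x0d45d247
tag [23+:9] = (word>>23) & 0x1ff = 26  ←
lvl [1+:22] = (word>>1) & 0x3fffff = 2287907
rsvd [0+:1] = (word>>0) & 0x1 = 1

26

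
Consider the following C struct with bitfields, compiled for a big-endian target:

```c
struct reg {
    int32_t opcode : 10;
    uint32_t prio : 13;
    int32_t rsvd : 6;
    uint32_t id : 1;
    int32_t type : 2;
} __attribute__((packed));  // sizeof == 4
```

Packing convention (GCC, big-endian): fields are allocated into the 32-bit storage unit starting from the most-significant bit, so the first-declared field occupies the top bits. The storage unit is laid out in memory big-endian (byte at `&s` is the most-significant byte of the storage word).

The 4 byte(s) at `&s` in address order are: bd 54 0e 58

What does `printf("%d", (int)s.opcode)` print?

[0]=0xbd [1]=0x54 [2]=0x0e [3]=0x58 (big-endian) → word 0xbd540e58
opcode [22+:10] = (word>>22) & 0x3ff = 757  ←
prio [9+:13] = (word>>9) & 0x1fff = 2567
rsvd [3+:6] = (word>>3) & 0x3f = 11
id [2+:1] = (word>>2) & 0x1 = 0
type [0+:2] = (word>>0) & 0x3 = 0
opcode signed 10b, MSB=1: 757 - 1024 = -267

-267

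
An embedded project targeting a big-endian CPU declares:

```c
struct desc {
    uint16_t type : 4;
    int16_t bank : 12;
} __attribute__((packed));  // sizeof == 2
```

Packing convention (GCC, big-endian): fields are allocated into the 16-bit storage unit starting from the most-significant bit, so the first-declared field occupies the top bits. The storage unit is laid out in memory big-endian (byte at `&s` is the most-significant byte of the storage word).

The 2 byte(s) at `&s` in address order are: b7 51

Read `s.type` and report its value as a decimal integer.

11

[0]=0xb7 [1]=0x51 (big-endian) → word 0xb751
type [12+:4] = (word>>12) & 0xf = 11  ←
bank [0+:12] = (word>>0) & 0xfff = 1873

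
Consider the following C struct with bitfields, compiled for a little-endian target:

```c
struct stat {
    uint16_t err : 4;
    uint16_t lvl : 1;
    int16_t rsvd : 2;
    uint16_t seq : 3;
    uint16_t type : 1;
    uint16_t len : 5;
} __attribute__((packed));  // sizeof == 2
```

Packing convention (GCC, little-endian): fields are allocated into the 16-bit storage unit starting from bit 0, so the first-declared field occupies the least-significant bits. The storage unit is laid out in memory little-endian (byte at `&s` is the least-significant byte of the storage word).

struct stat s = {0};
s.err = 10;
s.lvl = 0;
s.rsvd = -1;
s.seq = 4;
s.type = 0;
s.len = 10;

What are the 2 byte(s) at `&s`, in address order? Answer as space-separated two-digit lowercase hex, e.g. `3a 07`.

6a 52

err:4 = 10 → 0xa << 0 → word 0x000a
lvl:1 = 0 → 0x0 << 4 → word 0x000a
rsvd:2 = -1 → 0x3 << 5 → word 0x006a
seq:3 = 4 → 0x4 << 7 → word 0x026a
type:1 = 0 → 0x0 << 10 → word 0x026a
len:5 = 10 → 0xa << 11 → word 0x526a
word = 0x526a → little-endian bytes:
  [0]=0x6a  [1]=0x52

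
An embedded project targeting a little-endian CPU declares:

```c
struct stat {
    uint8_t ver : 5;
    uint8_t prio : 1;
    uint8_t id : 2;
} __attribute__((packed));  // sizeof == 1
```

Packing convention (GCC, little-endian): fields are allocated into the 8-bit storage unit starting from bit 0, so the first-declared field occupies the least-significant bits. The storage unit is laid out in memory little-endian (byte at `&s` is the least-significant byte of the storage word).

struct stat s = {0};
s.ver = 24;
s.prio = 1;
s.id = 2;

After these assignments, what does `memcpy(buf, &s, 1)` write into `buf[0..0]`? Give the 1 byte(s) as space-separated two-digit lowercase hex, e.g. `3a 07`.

b8

ver:5 = 24 → 0x18 << 0 → word 0x18
prio:1 = 1 → 0x1 << 5 → word 0x38
id:2 = 2 → 0x2 << 6 → word 0xb8
word = 0xb8 → little-endian bytes:
  [0]=0xb8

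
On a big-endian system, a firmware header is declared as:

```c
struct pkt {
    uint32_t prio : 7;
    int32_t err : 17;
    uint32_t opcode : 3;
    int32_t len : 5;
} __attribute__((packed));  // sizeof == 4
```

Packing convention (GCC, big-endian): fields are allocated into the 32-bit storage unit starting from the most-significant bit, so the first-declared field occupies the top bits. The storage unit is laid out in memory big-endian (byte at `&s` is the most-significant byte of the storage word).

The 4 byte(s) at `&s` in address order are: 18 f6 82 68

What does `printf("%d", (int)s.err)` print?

63106

[0]=0x18 [1]=0xf6 [2]=0x82 [3]=0x68 (big-endian) → word 0x18f68268
prio [25+:7] = (word>>25) & 0x7f = 12
err [8+:17] = (word>>8) & 0x1ffff = 63106  ←
opcode [5+:3] = (word>>5) & 0x7 = 3
len [0+:5] = (word>>0) & 0x1f = 8
err signed 17b, MSB=0: value = 63106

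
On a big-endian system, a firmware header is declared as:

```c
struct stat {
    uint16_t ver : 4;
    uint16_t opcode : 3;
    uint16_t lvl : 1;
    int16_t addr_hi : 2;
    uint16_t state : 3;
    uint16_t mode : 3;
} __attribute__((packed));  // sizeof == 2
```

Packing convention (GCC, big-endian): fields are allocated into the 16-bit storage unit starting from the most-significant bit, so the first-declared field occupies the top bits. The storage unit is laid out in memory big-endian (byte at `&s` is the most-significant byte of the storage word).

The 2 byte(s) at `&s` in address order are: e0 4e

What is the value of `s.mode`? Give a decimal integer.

[0]=0xe0 [1]=0x4e (big-endian) → word 0xe04e
ver:4 @ bit 12 → (0xe04e>>12)&0xf = 0xe
opcode:3 @ bit 9 → (0xe04e>>9)&0x7 = 0x0
lvl:1 @ bit 8 → (0xe04e>>8)&0x1 = 0x0
addr_hi:2 @ bit 6 → (0xe04e>>6)&0x3 = 0x1
state:3 @ bit 3 → (0xe04e>>3)&0x7 = 0x1
mode:3 @ bit 0 → (0xe04e>>0)&0x7 = 0x6  ←

6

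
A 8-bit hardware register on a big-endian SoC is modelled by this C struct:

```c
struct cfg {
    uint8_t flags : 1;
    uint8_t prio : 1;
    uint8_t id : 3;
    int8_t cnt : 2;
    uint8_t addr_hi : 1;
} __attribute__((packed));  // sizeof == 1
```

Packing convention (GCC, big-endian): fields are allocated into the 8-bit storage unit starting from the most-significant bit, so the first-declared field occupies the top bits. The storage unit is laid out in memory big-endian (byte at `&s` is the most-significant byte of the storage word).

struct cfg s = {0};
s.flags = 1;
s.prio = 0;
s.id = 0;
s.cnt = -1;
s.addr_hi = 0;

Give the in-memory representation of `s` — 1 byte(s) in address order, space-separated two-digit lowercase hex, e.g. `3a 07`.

86

flags:1 = 1 → 0x1 << 7 → word 0x80
prio:1 = 0 → 0x0 << 6 → word 0x80
id:3 = 0 → 0x0 << 3 → word 0x80
cnt:2 = -1 → 0x3 << 1 → word 0x86
addr_hi:1 = 0 → 0x0 << 0 → word 0x86
word = 0x86 → big-endian bytes:
  [0]=0x86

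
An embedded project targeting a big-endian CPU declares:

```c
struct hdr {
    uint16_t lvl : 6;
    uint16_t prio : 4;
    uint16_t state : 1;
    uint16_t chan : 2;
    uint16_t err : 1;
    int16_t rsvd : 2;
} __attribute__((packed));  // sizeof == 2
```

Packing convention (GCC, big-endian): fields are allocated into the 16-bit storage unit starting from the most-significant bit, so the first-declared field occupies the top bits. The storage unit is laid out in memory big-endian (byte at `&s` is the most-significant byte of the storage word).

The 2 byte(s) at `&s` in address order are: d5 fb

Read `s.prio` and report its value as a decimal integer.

[0]=0xd5 [1]=0xfb (big-endian) → word 0xd5fb
lvl:6 @ bit 10 → (0xd5fb>>10)&0x3f = 0x35
prio:4 @ bit 6 → (0xd5fb>>6)&0xf = 0x7  ←
state:1 @ bit 5 → (0xd5fb>>5)&0x1 = 0x1
chan:2 @ bit 3 → (0xd5fb>>3)&0x3 = 0x3
err:1 @ bit 2 → (0xd5fb>>2)&0x1 = 0x0
rsvd:2 @ bit 0 → (0xd5fb>>0)&0x3 = 0x3

7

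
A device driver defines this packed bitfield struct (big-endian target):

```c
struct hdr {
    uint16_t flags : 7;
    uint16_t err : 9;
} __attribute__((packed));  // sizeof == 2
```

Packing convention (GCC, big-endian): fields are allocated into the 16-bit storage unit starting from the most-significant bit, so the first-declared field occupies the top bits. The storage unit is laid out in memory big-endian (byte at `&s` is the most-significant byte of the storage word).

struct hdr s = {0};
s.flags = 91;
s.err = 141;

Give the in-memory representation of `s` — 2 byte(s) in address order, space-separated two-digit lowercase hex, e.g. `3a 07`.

[9+:7] flags=91 & 0x7f = 0x5b; word=0xb600
[0+:9] err=141 & 0x1ff = 0x8d; word=0xb68d
word = 0xb68d → big-endian bytes:
  [0]=0xb6  [1]=0x8d

b6 8d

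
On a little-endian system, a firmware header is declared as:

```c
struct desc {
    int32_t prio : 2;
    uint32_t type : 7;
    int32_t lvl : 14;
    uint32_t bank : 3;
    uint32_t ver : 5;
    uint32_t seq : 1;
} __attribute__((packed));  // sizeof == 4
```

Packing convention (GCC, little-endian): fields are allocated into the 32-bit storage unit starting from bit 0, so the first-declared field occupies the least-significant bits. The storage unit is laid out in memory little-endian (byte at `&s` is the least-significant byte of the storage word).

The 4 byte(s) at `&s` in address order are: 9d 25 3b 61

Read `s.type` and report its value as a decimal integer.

[0]=0x9d [1]=0x25 [2]=0x3b [3]=0x61 (little-endian) → word 0x613b259d
prio [0+:2] = (word>>0) & 0x3 = 1
type [2+:7] = (word>>2) & 0x7f = 103  ←
lvl [9+:14] = (word>>9) & 0x3fff = 7570
bank [23+:3] = (word>>23) & 0x7 = 2
ver [26+:5] = (word>>26) & 0x1f = 24
seq [31+:1] = (word>>31) & 0x1 = 0

103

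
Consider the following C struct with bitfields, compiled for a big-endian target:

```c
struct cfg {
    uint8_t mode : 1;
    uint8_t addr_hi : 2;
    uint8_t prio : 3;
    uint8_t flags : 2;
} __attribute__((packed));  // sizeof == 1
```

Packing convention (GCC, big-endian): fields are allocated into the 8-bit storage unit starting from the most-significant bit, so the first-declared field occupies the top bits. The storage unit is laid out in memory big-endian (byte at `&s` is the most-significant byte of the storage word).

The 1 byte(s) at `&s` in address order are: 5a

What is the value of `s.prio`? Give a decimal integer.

[0]=0x5a (big-endian) → word 0x5a
mode:1 @ bit 7 → (0x5a>>7)&0x1 = 0x0
addr_hi:2 @ bit 5 → (0x5a>>5)&0x3 = 0x2
prio:3 @ bit 2 → (0x5a>>2)&0x7 = 0x6  ←
flags:2 @ bit 0 → (0x5a>>0)&0x3 = 0x2

6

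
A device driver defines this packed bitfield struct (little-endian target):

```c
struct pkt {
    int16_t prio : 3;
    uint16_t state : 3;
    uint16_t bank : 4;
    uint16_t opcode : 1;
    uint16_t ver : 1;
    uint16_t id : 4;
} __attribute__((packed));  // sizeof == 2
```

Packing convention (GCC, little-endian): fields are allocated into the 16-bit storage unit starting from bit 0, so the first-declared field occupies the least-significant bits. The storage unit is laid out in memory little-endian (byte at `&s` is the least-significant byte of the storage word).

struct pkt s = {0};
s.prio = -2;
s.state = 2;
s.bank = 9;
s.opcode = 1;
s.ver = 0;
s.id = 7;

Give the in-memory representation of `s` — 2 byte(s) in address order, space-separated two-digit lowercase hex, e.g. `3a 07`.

56 76

[0+:3] prio=-2 & 0x7 = 0x6; word=0x0006
[3+:3] state=2 & 0x7 = 0x2; word=0x0016
[6+:4] bank=9 & 0xf = 0x9; word=0x0256
[10+:1] opcode=1 & 0x1 = 0x1; word=0x0656
[11+:1] ver=0 & 0x1 = 0x0; word=0x0656
[12+:4] id=7 & 0xf = 0x7; word=0x7656
word = 0x7656 → little-endian bytes:
  [0]=0x56  [1]=0x76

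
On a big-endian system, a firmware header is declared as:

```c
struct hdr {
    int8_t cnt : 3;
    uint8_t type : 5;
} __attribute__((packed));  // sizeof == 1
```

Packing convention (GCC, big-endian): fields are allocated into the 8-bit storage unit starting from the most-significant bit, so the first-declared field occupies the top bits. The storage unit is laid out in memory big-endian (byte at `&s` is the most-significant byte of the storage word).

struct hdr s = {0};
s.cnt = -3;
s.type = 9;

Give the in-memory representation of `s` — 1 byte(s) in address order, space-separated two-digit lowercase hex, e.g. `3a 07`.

a9

cnt (3b) val=-3 bits=0x5 at bit 5: 0xa0
type (5b) val=9 bits=0x9 at bit 0: 0xa9
word = 0xa9 → big-endian bytes:
  [0]=0xa9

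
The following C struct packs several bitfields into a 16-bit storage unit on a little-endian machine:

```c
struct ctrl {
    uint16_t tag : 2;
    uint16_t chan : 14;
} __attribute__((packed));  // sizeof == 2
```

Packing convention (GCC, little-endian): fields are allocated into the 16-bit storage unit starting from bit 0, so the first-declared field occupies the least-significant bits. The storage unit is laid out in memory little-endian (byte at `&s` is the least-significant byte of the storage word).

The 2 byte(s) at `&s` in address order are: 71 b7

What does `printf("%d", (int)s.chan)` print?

11740

[0]=0x71 [1]=0xb7 (little-endian) → word 0xb771
tag:2 @ bit 0 → (0xb771>>0)&0x3 = 0x1
chan:14 @ bit 2 → (0xb771>>2)&0x3fff = 0x2ddc  ←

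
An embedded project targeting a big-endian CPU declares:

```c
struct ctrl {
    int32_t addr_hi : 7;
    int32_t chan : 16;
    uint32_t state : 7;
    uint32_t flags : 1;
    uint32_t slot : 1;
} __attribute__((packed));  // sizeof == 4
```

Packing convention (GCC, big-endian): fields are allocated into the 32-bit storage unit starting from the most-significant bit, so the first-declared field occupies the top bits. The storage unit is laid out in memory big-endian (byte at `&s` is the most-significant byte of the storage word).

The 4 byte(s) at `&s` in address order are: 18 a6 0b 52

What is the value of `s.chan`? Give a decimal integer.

21253

[0]=0x18 [1]=0xa6 [2]=0x0b [3]=0x52 (big-endian) → word 0x18a60b52
addr_hi [25+:7] = (word>>25) & 0x7f = 12
chan [9+:16] = (word>>9) & 0xffff = 21253  ←
state [2+:7] = (word>>2) & 0x7f = 84
flags [1+:1] = (word>>1) & 0x1 = 1
slot [0+:1] = (word>>0) & 0x1 = 0
chan signed 16b, MSB=0: value = 21253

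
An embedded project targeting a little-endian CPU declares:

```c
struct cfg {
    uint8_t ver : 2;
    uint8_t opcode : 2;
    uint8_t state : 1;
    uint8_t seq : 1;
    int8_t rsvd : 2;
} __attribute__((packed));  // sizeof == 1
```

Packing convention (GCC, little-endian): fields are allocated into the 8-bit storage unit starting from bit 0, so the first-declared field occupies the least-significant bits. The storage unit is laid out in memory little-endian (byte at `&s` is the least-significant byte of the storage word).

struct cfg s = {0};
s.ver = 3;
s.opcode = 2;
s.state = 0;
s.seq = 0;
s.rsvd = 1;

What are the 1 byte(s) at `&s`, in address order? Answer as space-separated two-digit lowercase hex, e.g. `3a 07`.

[0+:2] ver=3 & 0x3 = 0x3; word=0x03
[2+:2] opcode=2 & 0x3 = 0x2; word=0x0b
[4+:1] state=0 & 0x1 = 0x0; word=0x0b
[5+:1] seq=0 & 0x1 = 0x0; word=0x0b
[6+:2] rsvd=1 & 0x3 = 0x1; word=0x4b
word = 0x4b → little-endian bytes:
  [0]=0x4b

4b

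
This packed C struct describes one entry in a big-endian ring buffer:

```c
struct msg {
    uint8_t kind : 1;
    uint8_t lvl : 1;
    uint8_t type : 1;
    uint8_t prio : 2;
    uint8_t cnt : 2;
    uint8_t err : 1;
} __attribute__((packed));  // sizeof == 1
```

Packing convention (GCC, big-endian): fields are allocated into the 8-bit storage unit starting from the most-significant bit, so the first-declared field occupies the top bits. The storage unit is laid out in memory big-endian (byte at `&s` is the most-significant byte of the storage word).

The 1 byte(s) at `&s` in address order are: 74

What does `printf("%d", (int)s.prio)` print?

[0]=0x74 (big-endian) → word 0x74
kind:1 @ bit 7 → (0x74>>7)&0x1 = 0x0
lvl:1 @ bit 6 → (0x74>>6)&0x1 = 0x1
type:1 @ bit 5 → (0x74>>5)&0x1 = 0x1
prio:2 @ bit 3 → (0x74>>3)&0x3 = 0x2  ←
cnt:2 @ bit 1 → (0x74>>1)&0x3 = 0x2
err:1 @ bit 0 → (0x74>>0)&0x1 = 0x0

2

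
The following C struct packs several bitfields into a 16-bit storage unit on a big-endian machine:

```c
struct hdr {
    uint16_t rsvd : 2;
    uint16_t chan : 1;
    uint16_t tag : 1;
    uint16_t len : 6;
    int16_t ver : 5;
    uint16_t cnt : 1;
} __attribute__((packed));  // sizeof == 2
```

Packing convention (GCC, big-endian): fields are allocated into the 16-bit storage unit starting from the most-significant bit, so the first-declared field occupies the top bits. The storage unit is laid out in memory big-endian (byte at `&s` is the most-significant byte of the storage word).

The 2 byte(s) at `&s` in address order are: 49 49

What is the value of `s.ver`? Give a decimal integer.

4

[0]=0x49 [1]=0x49 (big-endian) → word 0x4949
rsvd:2 @ bit 14 → (0x4949>>14)&0x3 = 0x1
chan:1 @ bit 13 → (0x4949>>13)&0x1 = 0x0
tag:1 @ bit 12 → (0x4949>>12)&0x1 = 0x0
len:6 @ bit 6 → (0x4949>>6)&0x3f = 0x25
ver:5 @ bit 1 → (0x4949>>1)&0x1f = 0x4  ←
cnt:1 @ bit 0 → (0x4949>>0)&0x1 = 0x1
ver signed 5b, MSB=0: value = 4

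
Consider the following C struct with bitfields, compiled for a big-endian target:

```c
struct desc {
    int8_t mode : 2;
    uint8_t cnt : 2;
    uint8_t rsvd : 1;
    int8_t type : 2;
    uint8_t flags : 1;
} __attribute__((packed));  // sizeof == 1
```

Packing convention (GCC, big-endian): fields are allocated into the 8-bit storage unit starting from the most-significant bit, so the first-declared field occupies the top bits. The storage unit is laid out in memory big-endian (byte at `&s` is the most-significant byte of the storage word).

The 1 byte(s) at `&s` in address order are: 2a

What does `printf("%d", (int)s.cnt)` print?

2

[0]=0x2a (big-endian) → word 0x2a
mode [6+:2] = (word>>6) & 0x3 = 0
cnt [4+:2] = (word>>4) & 0x3 = 2  ←
rsvd [3+:1] = (word>>3) & 0x1 = 1
type [1+:2] = (word>>1) & 0x3 = 1
flags [0+:1] = (word>>0) & 0x1 = 0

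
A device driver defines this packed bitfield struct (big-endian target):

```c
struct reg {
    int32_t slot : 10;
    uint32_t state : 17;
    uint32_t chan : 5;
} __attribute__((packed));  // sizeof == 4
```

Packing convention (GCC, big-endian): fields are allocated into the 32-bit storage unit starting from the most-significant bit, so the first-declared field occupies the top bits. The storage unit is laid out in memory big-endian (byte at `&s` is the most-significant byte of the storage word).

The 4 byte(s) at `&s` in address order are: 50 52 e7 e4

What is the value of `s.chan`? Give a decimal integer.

[0]=0x50 [1]=0x52 [2]=0xe7 [3]=0xe4 (big-endian) → word 0x5052e7e4
slot:10 @ bit 22 → (0x5052e7e4>>22)&0x3ff = 0x141
state:17 @ bit 5 → (0x5052e7e4>>5)&0x1ffff = 0x973f
chan:5 @ bit 0 → (0x5052e7e4>>0)&0x1f = 0x4  ←

4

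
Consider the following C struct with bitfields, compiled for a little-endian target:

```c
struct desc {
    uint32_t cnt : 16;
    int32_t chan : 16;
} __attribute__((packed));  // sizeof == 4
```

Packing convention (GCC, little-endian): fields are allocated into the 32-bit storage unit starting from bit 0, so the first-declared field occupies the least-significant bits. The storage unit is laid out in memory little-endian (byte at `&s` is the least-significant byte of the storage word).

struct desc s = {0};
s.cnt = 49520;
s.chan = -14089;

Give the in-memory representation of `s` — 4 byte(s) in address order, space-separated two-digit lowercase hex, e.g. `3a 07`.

70 c1 f7 c8

cnt (16b) val=49520 bits=0xc170 at bit 0: 0x0000c170
chan (16b) val=-14089 bits=0xc8f7 at bit 16: 0xc8f7c170
word = 0xc8f7c170 → little-endian bytes:
  [0]=0x70  [1]=0xc1  [2]=0xf7  [3]=0xc8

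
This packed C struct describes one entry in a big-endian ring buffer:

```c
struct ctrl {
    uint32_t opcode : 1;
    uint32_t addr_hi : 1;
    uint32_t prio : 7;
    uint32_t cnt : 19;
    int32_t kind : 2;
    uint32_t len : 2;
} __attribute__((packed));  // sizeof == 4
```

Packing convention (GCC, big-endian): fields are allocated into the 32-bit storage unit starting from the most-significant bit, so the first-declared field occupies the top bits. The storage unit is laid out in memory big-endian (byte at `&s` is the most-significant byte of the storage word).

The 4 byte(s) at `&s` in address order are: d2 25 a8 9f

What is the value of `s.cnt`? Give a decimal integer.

154249

[0]=0xd2 [1]=0x25 [2]=0xa8 [3]=0x9f (big-endian) → word 0xd225a89f
opcode:1 @ bit 31 → (0xd225a89f>>31)&0x1 = 0x1
addr_hi:1 @ bit 30 → (0xd225a89f>>30)&0x1 = 0x1
prio:7 @ bit 23 → (0xd225a89f>>23)&0x7f = 0x24
cnt:19 @ bit 4 → (0xd225a89f>>4)&0x7ffff = 0x25a89  ←
kind:2 @ bit 2 → (0xd225a89f>>2)&0x3 = 0x3
len:2 @ bit 0 → (0xd225a89f>>0)&0x3 = 0x3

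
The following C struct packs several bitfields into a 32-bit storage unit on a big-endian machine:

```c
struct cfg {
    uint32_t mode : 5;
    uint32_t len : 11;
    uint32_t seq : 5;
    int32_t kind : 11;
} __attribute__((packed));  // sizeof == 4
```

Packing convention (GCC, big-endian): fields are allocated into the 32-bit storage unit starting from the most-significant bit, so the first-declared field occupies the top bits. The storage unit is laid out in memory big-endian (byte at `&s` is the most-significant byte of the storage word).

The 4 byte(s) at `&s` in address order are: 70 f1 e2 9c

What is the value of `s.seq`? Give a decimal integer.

28

[0]=0x70 [1]=0xf1 [2]=0xe2 [3]=0x9c (big-endian) → word 0x70f1e29c
mode [27+:5] = (word>>27) & 0x1f = 14
len [16+:11] = (word>>16) & 0x7ff = 241
seq [11+:5] = (word>>11) & 0x1f = 28  ←
kind [0+:11] = (word>>0) & 0x7ff = 668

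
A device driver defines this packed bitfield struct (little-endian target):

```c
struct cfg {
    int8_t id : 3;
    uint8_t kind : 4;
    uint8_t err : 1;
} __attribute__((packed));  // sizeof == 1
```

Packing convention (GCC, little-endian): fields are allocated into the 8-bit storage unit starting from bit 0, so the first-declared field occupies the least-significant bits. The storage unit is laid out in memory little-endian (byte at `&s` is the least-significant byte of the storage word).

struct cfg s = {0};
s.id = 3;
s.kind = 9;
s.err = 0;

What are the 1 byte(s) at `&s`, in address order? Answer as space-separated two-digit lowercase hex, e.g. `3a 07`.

4b

id (3b) val=3 bits=0x3 at bit 0: 0x03
kind (4b) val=9 bits=0x9 at bit 3: 0x4b
err (1b) val=0 bits=0x0 at bit 7: 0x4b
word = 0x4b → little-endian bytes:
  [0]=0x4b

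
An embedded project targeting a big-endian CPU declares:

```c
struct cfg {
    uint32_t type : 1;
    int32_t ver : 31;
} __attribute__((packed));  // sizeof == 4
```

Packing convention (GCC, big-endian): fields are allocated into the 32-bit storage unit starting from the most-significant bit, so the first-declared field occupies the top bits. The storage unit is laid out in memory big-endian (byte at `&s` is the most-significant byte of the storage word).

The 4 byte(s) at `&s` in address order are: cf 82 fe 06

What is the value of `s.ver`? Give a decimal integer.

[0]=0xcf [1]=0x82 [2]=0xfe [3]=0x06 (big-endian) → word 0xcf82fe06
type:1 @ bit 31 → (0xcf82fe06>>31)&0x1 = 0x1
ver:31 @ bit 0 → (0xcf82fe06>>0)&0x7fffffff = 0x4f82fe06  ←
ver signed 31b, MSB=1: 1333984774 - 2147483648 = -813498874

-813498874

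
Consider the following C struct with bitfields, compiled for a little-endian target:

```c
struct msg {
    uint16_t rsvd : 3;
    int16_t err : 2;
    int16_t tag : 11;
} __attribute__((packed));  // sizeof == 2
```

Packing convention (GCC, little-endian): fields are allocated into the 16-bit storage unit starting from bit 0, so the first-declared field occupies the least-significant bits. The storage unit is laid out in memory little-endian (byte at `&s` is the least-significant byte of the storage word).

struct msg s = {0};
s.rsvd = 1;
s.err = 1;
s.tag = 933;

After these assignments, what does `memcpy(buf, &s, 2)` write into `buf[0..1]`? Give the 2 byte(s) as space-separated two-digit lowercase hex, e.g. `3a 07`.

rsvd:3 = 1 → 0x1 << 0 → word 0x0001
err:2 = 1 → 0x1 << 3 → word 0x0009
tag:11 = 933 → 0x3a5 << 5 → word 0x74a9
word = 0x74a9 → little-endian bytes:
  [0]=0xa9  [1]=0x74

a9 74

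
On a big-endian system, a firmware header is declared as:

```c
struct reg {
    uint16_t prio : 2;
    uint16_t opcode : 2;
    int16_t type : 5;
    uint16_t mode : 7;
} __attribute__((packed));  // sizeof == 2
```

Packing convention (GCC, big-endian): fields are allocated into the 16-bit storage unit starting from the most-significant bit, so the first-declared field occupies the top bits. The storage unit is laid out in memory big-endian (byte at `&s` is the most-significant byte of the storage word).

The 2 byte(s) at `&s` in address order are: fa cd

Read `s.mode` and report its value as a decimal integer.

[0]=0xfa [1]=0xcd (big-endian) → word 0xfacd
prio:2 @ bit 14 → (0xfacd>>14)&0x3 = 0x3
opcode:2 @ bit 12 → (0xfacd>>12)&0x3 = 0x3
type:5 @ bit 7 → (0xfacd>>7)&0x1f = 0x15
mode:7 @ bit 0 → (0xfacd>>0)&0x7f = 0x4d  ←

77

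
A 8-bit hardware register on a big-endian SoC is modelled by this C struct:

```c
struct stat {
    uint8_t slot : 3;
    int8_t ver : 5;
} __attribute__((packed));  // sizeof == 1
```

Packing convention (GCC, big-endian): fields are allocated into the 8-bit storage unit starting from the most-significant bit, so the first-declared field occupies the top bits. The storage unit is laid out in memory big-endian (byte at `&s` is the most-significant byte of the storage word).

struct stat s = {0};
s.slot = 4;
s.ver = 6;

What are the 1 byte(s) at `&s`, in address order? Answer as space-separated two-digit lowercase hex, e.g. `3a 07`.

86

slot (3b) val=4 bits=0x4 at bit 5: 0x80
ver (5b) val=6 bits=0x6 at bit 0: 0x86
word = 0x86 → big-endian bytes:
  [0]=0x86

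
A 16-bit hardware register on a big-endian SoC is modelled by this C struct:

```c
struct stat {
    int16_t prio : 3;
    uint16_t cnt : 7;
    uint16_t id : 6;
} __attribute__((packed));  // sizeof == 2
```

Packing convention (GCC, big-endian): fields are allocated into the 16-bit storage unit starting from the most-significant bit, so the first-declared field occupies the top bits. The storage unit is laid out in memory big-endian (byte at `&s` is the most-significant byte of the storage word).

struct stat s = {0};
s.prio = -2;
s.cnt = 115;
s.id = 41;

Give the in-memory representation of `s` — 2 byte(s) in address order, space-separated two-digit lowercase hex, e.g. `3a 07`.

[13+:3] prio=-2 & 0x7 = 0x6; word=0xc000
[6+:7] cnt=115 & 0x7f = 0x73; word=0xdcc0
[0+:6] id=41 & 0x3f = 0x29; word=0xdce9
word = 0xdce9 → big-endian bytes:
  [0]=0xdc  [1]=0xe9

dc e9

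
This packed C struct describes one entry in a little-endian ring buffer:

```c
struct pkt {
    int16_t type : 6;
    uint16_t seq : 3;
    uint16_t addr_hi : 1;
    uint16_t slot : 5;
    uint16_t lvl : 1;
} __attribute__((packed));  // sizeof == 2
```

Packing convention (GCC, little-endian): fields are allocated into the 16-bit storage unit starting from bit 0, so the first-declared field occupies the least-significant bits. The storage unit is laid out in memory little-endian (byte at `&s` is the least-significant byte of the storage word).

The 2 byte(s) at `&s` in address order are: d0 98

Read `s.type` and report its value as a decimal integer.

16

[0]=0xd0 [1]=0x98 (little-endian) → word 0x98d0
type [0+:6] = (word>>0) & 0x3f = 16  ←
seq [6+:3] = (word>>6) & 0x7 = 3
addr_hi [9+:1] = (word>>9) & 0x1 = 0
slot [10+:5] = (word>>10) & 0x1f = 6
lvl [15+:1] = (word>>15) & 0x1 = 1
type signed 6b, MSB=0: value = 16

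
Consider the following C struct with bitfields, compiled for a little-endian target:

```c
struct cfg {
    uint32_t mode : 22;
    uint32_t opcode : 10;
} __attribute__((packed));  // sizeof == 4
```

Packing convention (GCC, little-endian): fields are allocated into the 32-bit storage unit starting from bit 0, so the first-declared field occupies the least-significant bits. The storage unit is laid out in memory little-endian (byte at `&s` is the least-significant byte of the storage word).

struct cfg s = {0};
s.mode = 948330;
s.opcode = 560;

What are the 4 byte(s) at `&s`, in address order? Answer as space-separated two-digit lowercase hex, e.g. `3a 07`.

mode:22 = 948330 → 0xe786a << 0 → word 0x000e786a
opcode:10 = 560 → 0x230 << 22 → word 0x8c0e786a
word = 0x8c0e786a → little-endian bytes:
  [0]=0x6a  [1]=0x78  [2]=0x0e  [3]=0x8c

6a 78 0e 8c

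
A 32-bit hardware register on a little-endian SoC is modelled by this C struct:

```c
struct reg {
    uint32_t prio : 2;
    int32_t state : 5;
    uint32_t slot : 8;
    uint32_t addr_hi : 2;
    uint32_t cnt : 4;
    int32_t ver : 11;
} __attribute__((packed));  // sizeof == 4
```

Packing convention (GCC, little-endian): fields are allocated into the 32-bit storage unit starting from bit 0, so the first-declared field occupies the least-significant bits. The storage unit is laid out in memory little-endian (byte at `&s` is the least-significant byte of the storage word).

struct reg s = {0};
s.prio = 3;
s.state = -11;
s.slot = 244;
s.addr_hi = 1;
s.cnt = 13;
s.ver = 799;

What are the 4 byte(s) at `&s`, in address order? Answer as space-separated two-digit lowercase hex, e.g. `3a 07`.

57 fa fa 63

prio (2b) val=3 bits=0x3 at bit 0: 0x00000003
state (5b) val=-11 bits=0x15 at bit 2: 0x00000057
slot (8b) val=244 bits=0xf4 at bit 7: 0x00007a57
addr_hi (2b) val=1 bits=0x1 at bit 15: 0x0000fa57
cnt (4b) val=13 bits=0xd at bit 17: 0x001afa57
ver (11b) val=799 bits=0x31f at bit 21: 0x63fafa57
word = 0x63fafa57 → little-endian bytes:
  [0]=0x57  [1]=0xfa  [2]=0xfa  [3]=0x63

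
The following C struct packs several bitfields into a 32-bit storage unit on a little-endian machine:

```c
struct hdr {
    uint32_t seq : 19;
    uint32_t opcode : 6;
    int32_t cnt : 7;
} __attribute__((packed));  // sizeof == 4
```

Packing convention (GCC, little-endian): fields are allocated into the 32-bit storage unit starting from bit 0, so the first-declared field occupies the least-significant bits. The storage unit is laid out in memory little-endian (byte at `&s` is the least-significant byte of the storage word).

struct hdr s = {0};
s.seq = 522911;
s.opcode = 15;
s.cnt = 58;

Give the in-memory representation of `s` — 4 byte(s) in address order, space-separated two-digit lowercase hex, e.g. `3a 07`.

9f fa 7f 74

seq (19b) val=522911 bits=0x7fa9f at bit 0: 0x0007fa9f
opcode (6b) val=15 bits=0xf at bit 19: 0x007ffa9f
cnt (7b) val=58 bits=0x3a at bit 25: 0x747ffa9f
word = 0x747ffa9f → little-endian bytes:
  [0]=0x9f  [1]=0xfa  [2]=0x7f  [3]=0x74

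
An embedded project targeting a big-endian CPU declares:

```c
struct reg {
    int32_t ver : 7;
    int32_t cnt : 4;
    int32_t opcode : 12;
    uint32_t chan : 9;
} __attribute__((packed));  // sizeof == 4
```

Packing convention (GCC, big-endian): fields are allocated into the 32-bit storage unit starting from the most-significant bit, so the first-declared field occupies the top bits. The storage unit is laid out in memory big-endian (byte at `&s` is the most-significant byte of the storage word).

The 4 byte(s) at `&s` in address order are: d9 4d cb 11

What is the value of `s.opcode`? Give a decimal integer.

1765

[0]=0xd9 [1]=0x4d [2]=0xcb [3]=0x11 (big-endian) → word 0xd94dcb11
ver [25+:7] = (word>>25) & 0x7f = 108
cnt [21+:4] = (word>>21) & 0xf = 10
opcode [9+:12] = (word>>9) & 0xfff = 1765  ←
chan [0+:9] = (word>>0) & 0x1ff = 273
opcode signed 12b, MSB=0: value = 1765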